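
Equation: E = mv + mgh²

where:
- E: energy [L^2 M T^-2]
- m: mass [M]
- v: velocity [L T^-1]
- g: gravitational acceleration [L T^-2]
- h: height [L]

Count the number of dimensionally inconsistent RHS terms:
2

LHS E: [L^2 M T^-2]
- mv: [L M T^-1] ✗
- mgh²: [L^3 M T^-2] ✗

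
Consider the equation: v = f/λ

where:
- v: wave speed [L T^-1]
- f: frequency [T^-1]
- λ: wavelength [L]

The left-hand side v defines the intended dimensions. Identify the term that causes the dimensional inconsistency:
The right-hand side term f/λ

v has dimensions [L T^-1], but f/λ has dimensions [L^-1 T^-1], so the term f/λ is dimensionally wrong for v.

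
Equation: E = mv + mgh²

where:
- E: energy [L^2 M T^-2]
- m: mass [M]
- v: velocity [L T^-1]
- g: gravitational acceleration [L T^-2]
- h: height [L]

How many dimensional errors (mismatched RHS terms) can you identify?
2

LHS E: [L^2 M T^-2]
- mv: [L M T^-1] ✗
- mgh²: [L^3 M T^-2] ✗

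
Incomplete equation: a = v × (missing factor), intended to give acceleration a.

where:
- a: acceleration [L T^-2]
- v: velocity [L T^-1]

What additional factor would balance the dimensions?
1/t (inverse time), dimensions [T^-1]

a has dimensions [L T^-2] and v has dimensions [L T^-1].
The missing factor must have dimensions [L T^-2] / [L T^-1] = [T^-1], i.e. inverse time (1/t).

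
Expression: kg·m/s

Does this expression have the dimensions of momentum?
Yes

The expression kg·m/s has dimensions [L M T^-1], which is exactly momentum [L M T^-1].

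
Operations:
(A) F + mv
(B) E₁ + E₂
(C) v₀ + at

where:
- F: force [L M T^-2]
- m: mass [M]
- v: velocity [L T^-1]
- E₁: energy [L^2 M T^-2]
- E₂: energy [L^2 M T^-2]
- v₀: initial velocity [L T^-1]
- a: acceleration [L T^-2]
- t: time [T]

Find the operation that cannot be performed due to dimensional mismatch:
(A) F + mv

(A) F + mv: F [L M T^-2] and mv [L M T^-1] — different dimensions cannot be added/subtracted ✗
(B) E₁ + E₂: E₁ [L^2 M T^-2] and E₂ [L^2 M T^-2] — same dimensions ✓
(C) v₀ + at: v₀ [L T^-1] and at [L T^-1] — same dimensions ✓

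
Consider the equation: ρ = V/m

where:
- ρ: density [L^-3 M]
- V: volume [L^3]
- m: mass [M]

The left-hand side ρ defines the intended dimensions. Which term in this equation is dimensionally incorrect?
The right-hand side term V/m

ρ has dimensions [L^-3 M], but V/m has dimensions [L^3 M^-1], so the term V/m is dimensionally wrong for ρ.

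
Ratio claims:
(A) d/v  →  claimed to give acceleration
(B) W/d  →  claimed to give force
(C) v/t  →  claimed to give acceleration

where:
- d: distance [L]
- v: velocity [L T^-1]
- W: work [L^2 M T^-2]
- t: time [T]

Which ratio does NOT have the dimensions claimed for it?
(A) d/v does not give acceleration

(A) d/v: [T] ≠ acceleration [L T^-2] ✗
(B) W/d: [L M T^-2] = force [L M T^-2] ✓
(C) v/t: [L T^-2] = acceleration [L T^-2] ✓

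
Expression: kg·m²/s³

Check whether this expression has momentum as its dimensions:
No

The expression kg·m²/s³ has dimensions [L^2 M T^-3], but momentum has dimensions [L M T^-1].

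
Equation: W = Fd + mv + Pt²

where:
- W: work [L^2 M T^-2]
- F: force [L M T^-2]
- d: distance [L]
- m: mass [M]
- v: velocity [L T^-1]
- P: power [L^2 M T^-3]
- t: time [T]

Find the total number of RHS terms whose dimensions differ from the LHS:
2

LHS W: [L^2 M T^-2]
- Fd: [L^2 M T^-2] ✓
- mv: [L M T^-1] ✗
- Pt²: [L^2 M T^-1] ✗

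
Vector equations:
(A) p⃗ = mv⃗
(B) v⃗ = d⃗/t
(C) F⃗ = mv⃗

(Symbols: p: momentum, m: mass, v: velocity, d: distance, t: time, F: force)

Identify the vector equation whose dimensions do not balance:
(C) F⃗ = mv⃗

(A) p⃗ = mv⃗: LHS [L M T^-1], RHS [L M T^-1] ✓ — mass (scalar) times velocity (vector)
(B) v⃗ = d⃗/t: LHS [L T^-1], RHS [L T^-1] ✓ — displacement (vector) divided by time (scalar)
(C) F⃗ = mv⃗: LHS [L M T^-2], RHS [L M T^-1] ✗ — mass times velocity is momentum, not force; should be ma⃗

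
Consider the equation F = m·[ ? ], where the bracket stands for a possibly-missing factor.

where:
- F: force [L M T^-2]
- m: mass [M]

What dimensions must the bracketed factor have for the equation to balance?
[L T^-2] — acceleration (e.g. a)

F has dimensions [L M T^-2]; m has dimensions [M].
The bracketed factor must supply [L M T^-2] / [M] = [L T^-2].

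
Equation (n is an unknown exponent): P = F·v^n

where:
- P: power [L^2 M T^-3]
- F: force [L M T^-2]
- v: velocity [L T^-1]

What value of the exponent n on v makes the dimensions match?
n = 1

P has dimensions [L^2 M T^-3]; v has dimensions [L T^-1].
The rest of the RHS has dimensions [L M T^-2], so v^n must supply [L T^-1].
With n = 1: F·v^1 has dimensions [L^2 M T^-3], matching the LHS ✓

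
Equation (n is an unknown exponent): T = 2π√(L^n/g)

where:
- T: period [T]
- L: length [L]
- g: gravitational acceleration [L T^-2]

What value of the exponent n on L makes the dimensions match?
n = 1

T has dimensions [T]; L has dimensions [L].
With n = 1: 2π√(L^1/g) has dimensions [T], matching the LHS ✓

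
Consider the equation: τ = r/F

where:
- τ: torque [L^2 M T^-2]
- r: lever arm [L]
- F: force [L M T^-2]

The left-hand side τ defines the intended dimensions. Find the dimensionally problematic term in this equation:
The right-hand side term r/F

τ has dimensions [L^2 M T^-2], but r/F has dimensions [M^-1 T^2], so the term r/F is dimensionally wrong for τ.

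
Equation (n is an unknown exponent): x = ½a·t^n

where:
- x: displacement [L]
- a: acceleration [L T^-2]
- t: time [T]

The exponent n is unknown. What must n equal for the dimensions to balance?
n = 2

x has dimensions [L]; t has dimensions [T].
The rest of the RHS has dimensions [L T^-2], so t^n must supply [T^2].
With n = 2: ½a·t^2 has dimensions [L], matching the LHS ✓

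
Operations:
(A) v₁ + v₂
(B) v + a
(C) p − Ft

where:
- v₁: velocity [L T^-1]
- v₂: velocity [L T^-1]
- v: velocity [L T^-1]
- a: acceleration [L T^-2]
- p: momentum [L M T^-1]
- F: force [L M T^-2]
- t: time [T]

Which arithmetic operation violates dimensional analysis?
(B) v + a

(A) v₁ + v₂: v₁ [L T^-1] and v₂ [L T^-1] — same dimensions ✓
(B) v + a: v [L T^-1] and a [L T^-2] — different dimensions cannot be added/subtracted ✗
(C) p − Ft: p [L M T^-1] and Ft [L M T^-1] — same dimensions ✓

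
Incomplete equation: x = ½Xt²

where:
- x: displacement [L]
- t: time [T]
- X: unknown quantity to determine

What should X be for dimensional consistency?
X = a (acceleration), dimensions [L T^-2]

x has dimensions [L]; the rest of the RHS (½ t²) has dimensions [T^2].
So X must have dimensions [L T^-2] — X = a (acceleration).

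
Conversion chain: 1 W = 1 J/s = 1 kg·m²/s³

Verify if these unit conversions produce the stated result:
The chain is correct (no errors).

Correct: Watt is Joule per second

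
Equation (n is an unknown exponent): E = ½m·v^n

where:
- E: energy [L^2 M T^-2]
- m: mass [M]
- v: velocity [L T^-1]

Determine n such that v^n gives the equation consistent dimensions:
n = 2

E has dimensions [L^2 M T^-2]; v has dimensions [L T^-1].
The rest of the RHS has dimensions [M], so v^n must supply [L^2 T^-2].
With n = 2: ½m·v^2 has dimensions [L^2 M T^-2], matching the LHS ✓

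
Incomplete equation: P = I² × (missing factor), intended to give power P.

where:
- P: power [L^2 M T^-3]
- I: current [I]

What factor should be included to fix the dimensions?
R (resistance), dimensions [I^-2 L^2 M T^-3]

P has dimensions [L^2 M T^-3] and I² has dimensions [I^2].
The missing factor must have dimensions [L^2 M T^-3] / [I^2] = [I^-2 L^2 M T^-3], i.e. resistance (R).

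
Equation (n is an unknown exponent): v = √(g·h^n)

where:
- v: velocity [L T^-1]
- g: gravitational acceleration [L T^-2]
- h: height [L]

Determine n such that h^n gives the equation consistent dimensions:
n = 1

v has dimensions [L T^-1]; h has dimensions [L].
With n = 1: √(g·h^1) has dimensions [L T^-1], matching the LHS ✓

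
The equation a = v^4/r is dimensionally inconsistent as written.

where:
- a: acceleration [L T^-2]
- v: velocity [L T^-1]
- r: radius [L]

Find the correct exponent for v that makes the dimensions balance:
The exponent of v should be 2: a = v^2/r

The LHS a has dimensions [L T^-2]; v has dimensions [L T^-1].
As written, the RHS v^4/r (exponent 4 on v) has dimensions [L^3 T^-4], which does not match.
With exponent 2, the RHS v^2/r has dimensions [L T^-2], matching the LHS.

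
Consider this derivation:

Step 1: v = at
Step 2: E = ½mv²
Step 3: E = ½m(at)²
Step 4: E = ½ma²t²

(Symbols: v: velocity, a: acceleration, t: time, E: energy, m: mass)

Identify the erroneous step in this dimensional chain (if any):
No step introduces an error — all steps are dimensionally consistent.

Step 1: v = at → LHS [L T^-1], RHS [L T^-1] ✓
Step 2: E = ½mv² → LHS [L^2 M T^-2], RHS [L^2 M T^-2] ✓
Step 3: E = ½m(at)² → LHS [L^2 M T^-2], RHS [L^2 M T^-2] ✓
Step 4: E = ½ma²t² → LHS [L^2 M T^-2], RHS [L^2 M T^-2] ✓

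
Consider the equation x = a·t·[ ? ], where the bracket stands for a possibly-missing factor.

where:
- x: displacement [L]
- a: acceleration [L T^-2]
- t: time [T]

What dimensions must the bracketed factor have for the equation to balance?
[T] — time (e.g. t)

x has dimensions [L]; a·t has dimensions [L T^-1].
The bracketed factor must supply [L] / [L T^-1] = [T].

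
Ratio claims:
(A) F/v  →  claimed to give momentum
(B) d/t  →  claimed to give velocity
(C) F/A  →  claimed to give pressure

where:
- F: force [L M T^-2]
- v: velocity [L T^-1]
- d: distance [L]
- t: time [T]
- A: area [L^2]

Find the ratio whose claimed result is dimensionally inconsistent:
(A) F/v does not give momentum

(A) F/v: [M T^-1] ≠ momentum [L M T^-1] ✗
(B) d/t: [L T^-1] = velocity [L T^-1] ✓
(C) F/A: [L^-1 M T^-2] = pressure [L^-1 M T^-2] ✓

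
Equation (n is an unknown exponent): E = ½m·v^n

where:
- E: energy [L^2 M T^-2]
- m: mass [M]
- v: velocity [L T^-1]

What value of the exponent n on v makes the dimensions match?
n = 2

E has dimensions [L^2 M T^-2]; v has dimensions [L T^-1].
The rest of the RHS has dimensions [M], so v^n must supply [L^2 T^-2].
With n = 2: ½m·v^2 has dimensions [L^2 M T^-2], matching the LHS ✓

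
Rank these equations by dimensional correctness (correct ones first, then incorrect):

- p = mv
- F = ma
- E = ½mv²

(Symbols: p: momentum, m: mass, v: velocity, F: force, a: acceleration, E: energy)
Dimensionally correct: p = mv, F = ma, E = ½mv²
Dimensionally incorrect: none
Ordered (correct first, then incorrect): p = mv, F = ma, E = ½mv²

- p = mv: LHS [L M T^-1], RHS [L M T^-1] → correct ✓
- F = ma: LHS [L M T^-2], RHS [L M T^-2] → correct ✓
- E = ½mv²: LHS [L^2 M T^-2], RHS [L^2 M T^-2] → correct ✓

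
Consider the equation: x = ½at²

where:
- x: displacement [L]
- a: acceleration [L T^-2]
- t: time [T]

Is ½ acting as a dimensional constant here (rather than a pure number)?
No

x has dimensions [L] and at² already has dimensions [L], so the equation balances without ½ contributing any dimensions. ½ is a pure (dimensionless) number; changing or removing it would not affect dimensional consistency.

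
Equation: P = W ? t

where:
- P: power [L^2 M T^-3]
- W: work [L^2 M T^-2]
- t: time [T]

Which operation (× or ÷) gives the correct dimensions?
division (÷): P = W ÷ t

P [L^2 M T^-3]; W [L^2 M T^-2]; t [T].
W × t → [L^2 M T^-1] ✗
W ÷ t → [L^2 M T^-3] ✓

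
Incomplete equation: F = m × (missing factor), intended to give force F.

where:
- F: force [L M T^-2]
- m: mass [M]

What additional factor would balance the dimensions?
a (acceleration), dimensions [L T^-2]

F has dimensions [L M T^-2] and m has dimensions [M].
The missing factor must have dimensions [L M T^-2] / [M] = [L T^-2], i.e. acceleration (a).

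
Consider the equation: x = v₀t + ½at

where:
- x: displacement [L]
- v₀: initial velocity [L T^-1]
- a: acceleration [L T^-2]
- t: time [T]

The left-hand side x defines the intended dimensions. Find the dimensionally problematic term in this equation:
The term ½at

Checking each RHS term against the LHS:
- v₀t: [L] — matches x [L] ✓
- ½at: [L T^-1] — does NOT match x [L] ✗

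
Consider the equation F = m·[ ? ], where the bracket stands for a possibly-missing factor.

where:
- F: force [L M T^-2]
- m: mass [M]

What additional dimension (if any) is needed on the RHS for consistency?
[L T^-2] — acceleration (e.g. a)

F has dimensions [L M T^-2]; m has dimensions [M].
The bracketed factor must supply [L M T^-2] / [M] = [L T^-2].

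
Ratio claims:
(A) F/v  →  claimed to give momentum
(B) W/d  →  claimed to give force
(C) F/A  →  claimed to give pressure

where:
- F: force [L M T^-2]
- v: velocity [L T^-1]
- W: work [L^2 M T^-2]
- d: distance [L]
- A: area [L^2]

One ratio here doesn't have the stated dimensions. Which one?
(A) F/v does not give momentum

(A) F/v: [M T^-1] ≠ momentum [L M T^-1] ✗
(B) W/d: [L M T^-2] = force [L M T^-2] ✓
(C) F/A: [L^-1 M T^-2] = pressure [L^-1 M T^-2] ✓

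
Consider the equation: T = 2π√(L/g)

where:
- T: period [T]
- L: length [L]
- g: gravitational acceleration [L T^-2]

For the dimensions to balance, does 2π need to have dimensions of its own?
No

T has dimensions [T] and √(L/g) already has dimensions [T], so the equation balances without 2π contributing any dimensions. 2π is a pure (dimensionless) number; changing or removing it would not affect dimensional consistency.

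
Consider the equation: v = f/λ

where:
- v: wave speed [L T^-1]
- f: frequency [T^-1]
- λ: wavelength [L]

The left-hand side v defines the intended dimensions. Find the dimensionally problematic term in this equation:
The right-hand side term f/λ

v has dimensions [L T^-1], but f/λ has dimensions [L^-1 T^-1], so the term f/λ is dimensionally wrong for v.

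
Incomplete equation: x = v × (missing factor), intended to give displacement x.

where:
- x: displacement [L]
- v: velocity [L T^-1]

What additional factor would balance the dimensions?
t (time), dimensions [T]

x has dimensions [L] and v has dimensions [L T^-1].
The missing factor must have dimensions [L] / [L T^-1] = [T], i.e. time (t).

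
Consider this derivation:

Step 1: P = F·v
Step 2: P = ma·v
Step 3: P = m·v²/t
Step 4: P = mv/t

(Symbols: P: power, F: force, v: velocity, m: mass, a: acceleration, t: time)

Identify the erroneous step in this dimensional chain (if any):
Step 4

Step 1: P = F·v → LHS [L^2 M T^-3], RHS [L^2 M T^-3] ✓
Step 2: P = ma·v → LHS [L^2 M T^-3], RHS [L^2 M T^-3] ✓
Step 3: P = m·v²/t → LHS [L^2 M T^-3], RHS [L^2 M T^-3] ✓
Step 4: P = mv/t → LHS [L^2 M T^-3], RHS [L M T^-2] ✗

The first dimensional inconsistency appears in step 4: P = mv/t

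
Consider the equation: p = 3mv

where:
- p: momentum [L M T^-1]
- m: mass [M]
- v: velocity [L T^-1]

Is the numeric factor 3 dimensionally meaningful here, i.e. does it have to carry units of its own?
No

p has dimensions [L M T^-1] and mv already has dimensions [L M T^-1], so the equation balances without 3 contributing any dimensions. 3 is a pure (dimensionless) number; changing or removing it would not affect dimensional consistency.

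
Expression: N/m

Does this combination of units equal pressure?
No

The expression N/m has dimensions [M T^-2], but pressure has dimensions [L^-1 M T^-2].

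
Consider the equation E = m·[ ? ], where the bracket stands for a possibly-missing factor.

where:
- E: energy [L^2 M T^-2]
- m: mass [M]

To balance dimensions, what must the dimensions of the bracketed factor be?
[L^2 T^-2] — velocity squared (e.g. v²)

E has dimensions [L^2 M T^-2]; m has dimensions [M].
The bracketed factor must supply [L^2 M T^-2] / [M] = [L^2 T^-2].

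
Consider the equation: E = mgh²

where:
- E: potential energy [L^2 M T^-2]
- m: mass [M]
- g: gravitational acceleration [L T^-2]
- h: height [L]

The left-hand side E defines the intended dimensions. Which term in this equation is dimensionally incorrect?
The right-hand side term mgh²

E has dimensions [L^2 M T^-2], but mgh² has dimensions [L^3 M T^-2], so the term mgh² is dimensionally wrong for E.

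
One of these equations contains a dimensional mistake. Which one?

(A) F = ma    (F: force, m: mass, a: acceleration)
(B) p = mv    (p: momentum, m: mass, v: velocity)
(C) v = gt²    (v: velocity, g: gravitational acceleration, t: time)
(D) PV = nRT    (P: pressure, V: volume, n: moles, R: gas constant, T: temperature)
(C) v = gt²

The equation (C) v = gt² is dimensionally incorrect.

LHS (v): [L T^-1]
RHS (gt²): [L] ✗

The dimensions do not match. The other three equations balance.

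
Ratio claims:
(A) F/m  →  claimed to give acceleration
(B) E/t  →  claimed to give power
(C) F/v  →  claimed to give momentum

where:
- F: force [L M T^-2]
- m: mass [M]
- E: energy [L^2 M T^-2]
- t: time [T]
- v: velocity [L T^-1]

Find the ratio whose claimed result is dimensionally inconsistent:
(C) F/v does not give momentum

(A) F/m: [L T^-2] = acceleration [L T^-2] ✓
(B) E/t: [L^2 M T^-3] = power [L^2 M T^-3] ✓
(C) F/v: [M T^-1] ≠ momentum [L M T^-1] ✗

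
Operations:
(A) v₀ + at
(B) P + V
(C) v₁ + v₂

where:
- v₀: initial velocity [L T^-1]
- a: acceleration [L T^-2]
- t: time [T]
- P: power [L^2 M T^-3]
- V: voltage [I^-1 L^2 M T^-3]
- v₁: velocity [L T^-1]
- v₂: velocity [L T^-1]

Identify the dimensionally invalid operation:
(B) P + V

(A) v₀ + at: v₀ [L T^-1] and at [L T^-1] — same dimensions ✓
(B) P + V: P [L^2 M T^-3] and V [I^-1 L^2 M T^-3] — different dimensions cannot be added/subtracted ✗
(C) v₁ + v₂: v₁ [L T^-1] and v₂ [L T^-1] — same dimensions ✓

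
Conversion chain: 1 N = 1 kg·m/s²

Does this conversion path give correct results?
The chain is correct (no errors).

Correct: Newton is defined as kg·m/s²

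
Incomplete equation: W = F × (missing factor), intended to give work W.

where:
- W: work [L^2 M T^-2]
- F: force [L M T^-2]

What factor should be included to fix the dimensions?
d (distance), dimensions [L]

W has dimensions [L^2 M T^-2] and F has dimensions [L M T^-2].
The missing factor must have dimensions [L^2 M T^-2] / [L M T^-2] = [L], i.e. distance (d).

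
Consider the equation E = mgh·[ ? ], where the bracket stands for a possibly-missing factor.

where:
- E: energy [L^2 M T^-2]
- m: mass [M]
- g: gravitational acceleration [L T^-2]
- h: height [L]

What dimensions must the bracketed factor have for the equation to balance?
Nothing is missing — the bracketed factor must be dimensionless.

E has dimensions [L^2 M T^-2] and mgh already has dimensions [L^2 M T^-2], so E = mgh is dimensionally complete.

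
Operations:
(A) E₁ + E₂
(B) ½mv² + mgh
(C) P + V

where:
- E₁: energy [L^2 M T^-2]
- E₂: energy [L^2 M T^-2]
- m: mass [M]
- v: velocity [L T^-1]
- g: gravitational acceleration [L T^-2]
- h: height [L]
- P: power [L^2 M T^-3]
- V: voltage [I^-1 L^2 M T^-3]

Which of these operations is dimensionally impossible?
(C) P + V

(A) E₁ + E₂: E₁ [L^2 M T^-2] and E₂ [L^2 M T^-2] — same dimensions ✓
(B) ½mv² + mgh: ½mv² [L^2 M T^-2] and mgh [L^2 M T^-2] — same dimensions ✓
(C) P + V: P [L^2 M T^-3] and V [I^-1 L^2 M T^-3] — different dimensions cannot be added/subtracted ✗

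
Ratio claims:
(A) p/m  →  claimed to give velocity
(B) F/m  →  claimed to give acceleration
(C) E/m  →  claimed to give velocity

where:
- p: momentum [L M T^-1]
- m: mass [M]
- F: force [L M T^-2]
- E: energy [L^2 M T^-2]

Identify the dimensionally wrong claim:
(C) E/m does not give velocity

(A) p/m: [L T^-1] = velocity [L T^-1] ✓
(B) F/m: [L T^-2] = acceleration [L T^-2] ✓
(C) E/m: [L^2 T^-2] ≠ velocity [L T^-1] ✗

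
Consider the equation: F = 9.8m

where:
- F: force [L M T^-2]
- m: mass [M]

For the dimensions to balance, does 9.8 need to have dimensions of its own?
Yes

F has dimensions [L M T^-2], while m alone has dimensions [M]. For the equation to balance, the factor 9.8 must carry dimensions [L T^-2] — it is a dimensional constant (a numerical value of a physical quantity with its units suppressed), not a pure number.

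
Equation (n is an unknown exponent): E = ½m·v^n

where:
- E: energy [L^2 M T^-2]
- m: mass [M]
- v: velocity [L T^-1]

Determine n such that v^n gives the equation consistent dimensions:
n = 2

E has dimensions [L^2 M T^-2]; v has dimensions [L T^-1].
The rest of the RHS has dimensions [M], so v^n must supply [L^2 T^-2].
With n = 2: ½m·v^2 has dimensions [L^2 M T^-2], matching the LHS ✓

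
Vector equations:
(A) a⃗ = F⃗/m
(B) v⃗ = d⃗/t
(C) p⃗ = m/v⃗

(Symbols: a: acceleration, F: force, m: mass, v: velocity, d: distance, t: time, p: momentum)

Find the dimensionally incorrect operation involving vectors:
(C) p⃗ = m/v⃗

(A) a⃗ = F⃗/m: LHS [L T^-2], RHS [L T^-2] ✓ — force (vector) divided by mass (scalar)
(B) v⃗ = d⃗/t: LHS [L T^-1], RHS [L T^-1] ✓ — displacement (vector) divided by time (scalar)
(C) p⃗ = m/v⃗: LHS [L M T^-1], RHS [L^-1 M T] ✗ — momentum is mass times velocity; should be mv⃗ (and division by a vector is undefined)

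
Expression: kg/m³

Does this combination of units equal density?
Yes

The expression kg/m³ has dimensions [L^-3 M], which is exactly density [L^-3 M].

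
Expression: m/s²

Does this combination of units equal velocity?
No

The expression m/s² has dimensions [L T^-2], but velocity has dimensions [L T^-1].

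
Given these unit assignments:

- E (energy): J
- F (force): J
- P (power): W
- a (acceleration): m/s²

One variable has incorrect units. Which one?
F

The variable F (force) should have units N, not J.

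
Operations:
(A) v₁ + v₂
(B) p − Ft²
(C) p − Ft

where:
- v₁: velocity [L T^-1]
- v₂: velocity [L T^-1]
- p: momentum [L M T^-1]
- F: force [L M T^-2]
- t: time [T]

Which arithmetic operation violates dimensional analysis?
(B) p − Ft²

(A) v₁ + v₂: v₁ [L T^-1] and v₂ [L T^-1] — same dimensions ✓
(B) p − Ft²: p [L M T^-1] and Ft² [L M] — different dimensions cannot be added/subtracted ✗
(C) p − Ft: p [L M T^-1] and Ft [L M T^-1] — same dimensions ✓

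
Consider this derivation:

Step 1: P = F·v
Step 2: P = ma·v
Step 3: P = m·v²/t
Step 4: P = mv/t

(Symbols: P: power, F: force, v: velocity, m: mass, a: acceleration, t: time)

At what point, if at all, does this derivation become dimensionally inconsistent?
Step 4

Step 1: P = F·v → LHS [L^2 M T^-3], RHS [L^2 M T^-3] ✓
Step 2: P = ma·v → LHS [L^2 M T^-3], RHS [L^2 M T^-3] ✓
Step 3: P = m·v²/t → LHS [L^2 M T^-3], RHS [L^2 M T^-3] ✓
Step 4: P = mv/t → LHS [L^2 M T^-3], RHS [L M T^-2] ✗

The first dimensional inconsistency appears in step 4: P = mv/t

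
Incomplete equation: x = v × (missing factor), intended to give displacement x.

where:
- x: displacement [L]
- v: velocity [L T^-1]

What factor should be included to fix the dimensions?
t (time), dimensions [T]

x has dimensions [L] and v has dimensions [L T^-1].
The missing factor must have dimensions [L] / [L T^-1] = [T], i.e. time (t).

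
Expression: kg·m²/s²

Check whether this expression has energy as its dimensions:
Yes

The expression kg·m²/s² has dimensions [L^2 M T^-2], which is exactly energy [L^2 M T^-2].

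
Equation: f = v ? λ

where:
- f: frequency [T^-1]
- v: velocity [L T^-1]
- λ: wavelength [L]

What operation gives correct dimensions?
division (÷): f = v ÷ λ

f [T^-1]; v [L T^-1]; λ [L].
v × λ → [L^2 T^-1] ✗
v ÷ λ → [T^-1] ✓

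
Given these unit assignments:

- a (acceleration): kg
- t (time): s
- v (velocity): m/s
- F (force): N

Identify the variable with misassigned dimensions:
a

The variable a (acceleration) should have units m/s², not kg.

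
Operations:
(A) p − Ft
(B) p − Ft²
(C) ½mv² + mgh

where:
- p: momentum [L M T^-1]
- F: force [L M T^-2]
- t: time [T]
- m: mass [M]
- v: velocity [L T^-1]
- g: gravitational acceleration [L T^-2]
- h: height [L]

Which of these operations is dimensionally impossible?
(B) p − Ft²

(A) p − Ft: p [L M T^-1] and Ft [L M T^-1] — same dimensions ✓
(B) p − Ft²: p [L M T^-1] and Ft² [L M] — different dimensions cannot be added/subtracted ✗
(C) ½mv² + mgh: ½mv² [L^2 M T^-2] and mgh [L^2 M T^-2] — same dimensions ✓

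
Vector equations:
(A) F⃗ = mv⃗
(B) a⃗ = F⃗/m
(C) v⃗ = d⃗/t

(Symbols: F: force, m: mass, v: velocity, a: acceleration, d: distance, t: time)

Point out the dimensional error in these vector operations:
(A) F⃗ = mv⃗

(A) F⃗ = mv⃗: LHS [L M T^-2], RHS [L M T^-1] ✗ — mass times velocity is momentum, not force; should be ma⃗
(B) a⃗ = F⃗/m: LHS [L T^-2], RHS [L T^-2] ✓ — force (vector) divided by mass (scalar)
(C) v⃗ = d⃗/t: LHS [L T^-1], RHS [L T^-1] ✓ — displacement (vector) divided by time (scalar)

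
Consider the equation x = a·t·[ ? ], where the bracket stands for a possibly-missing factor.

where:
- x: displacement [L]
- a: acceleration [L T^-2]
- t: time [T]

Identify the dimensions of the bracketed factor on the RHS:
[T] — time (e.g. t)

x has dimensions [L]; a·t has dimensions [L T^-1].
The bracketed factor must supply [L] / [L T^-1] = [T].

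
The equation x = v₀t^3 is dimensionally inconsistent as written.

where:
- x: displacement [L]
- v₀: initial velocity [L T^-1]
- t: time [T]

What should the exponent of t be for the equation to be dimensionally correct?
The exponent of t should be 1: x = v₀t

The LHS x has dimensions [L]; t has dimensions [T].
As written, the RHS v₀t^3 (exponent 3 on t) has dimensions [L T^2], which does not match.
With exponent 1, the RHS v₀t has dimensions [L], matching the LHS.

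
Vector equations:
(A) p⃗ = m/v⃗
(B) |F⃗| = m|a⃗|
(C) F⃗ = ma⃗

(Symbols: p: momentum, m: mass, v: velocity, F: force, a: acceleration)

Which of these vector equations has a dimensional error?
(A) p⃗ = m/v⃗

(A) p⃗ = m/v⃗: LHS [L M T^-1], RHS [L^-1 M T] ✗ — momentum is mass times velocity; should be mv⃗ (and division by a vector is undefined)
(B) |F⃗| = m|a⃗|: LHS [L M T^-2], RHS [L M T^-2] ✓ — magnitudes of vectors are scalars
(C) F⃗ = ma⃗: LHS [L M T^-2], RHS [L M T^-2] ✓ — Force and acceleration are vectors, mass is a scalar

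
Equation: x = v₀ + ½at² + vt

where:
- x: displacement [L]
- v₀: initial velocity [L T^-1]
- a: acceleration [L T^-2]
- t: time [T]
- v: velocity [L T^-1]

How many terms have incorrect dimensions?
1

LHS x: [L]
- v₀: [L T^-1] ✗
- ½at²: [L] ✓
- vt: [L] ✓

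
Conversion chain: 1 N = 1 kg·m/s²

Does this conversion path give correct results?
The chain is correct (no errors).

Correct: Newton is defined as kg·m/s²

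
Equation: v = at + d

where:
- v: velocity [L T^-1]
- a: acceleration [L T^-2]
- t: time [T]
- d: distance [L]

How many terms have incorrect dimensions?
1

LHS v: [L T^-1]
- at: [L T^-1] ✓
- d: [L] ✗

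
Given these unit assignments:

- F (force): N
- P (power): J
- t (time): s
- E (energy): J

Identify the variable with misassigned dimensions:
P

The variable P (power) should have units W, not J.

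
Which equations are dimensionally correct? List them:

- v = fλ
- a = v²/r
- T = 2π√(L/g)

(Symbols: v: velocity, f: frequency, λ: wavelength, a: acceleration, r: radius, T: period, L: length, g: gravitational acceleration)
Dimensionally correct: v = fλ, a = v²/r, T = 2π√(L/g)
Dimensionally incorrect: none
Ordered (correct first, then incorrect): v = fλ, a = v²/r, T = 2π√(L/g)

- v = fλ: LHS [L T^-1], RHS [L T^-1] → correct ✓
- a = v²/r: LHS [L T^-2], RHS [L T^-2] → correct ✓
- T = 2π√(L/g): LHS [T], RHS [T] → correct ✓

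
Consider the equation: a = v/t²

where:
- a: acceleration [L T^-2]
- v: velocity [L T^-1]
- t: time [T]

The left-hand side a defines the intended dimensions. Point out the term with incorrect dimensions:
The right-hand side term v/t²

a has dimensions [L T^-2], but v/t² has dimensions [L T^-3], so the term v/t² is dimensionally wrong for a.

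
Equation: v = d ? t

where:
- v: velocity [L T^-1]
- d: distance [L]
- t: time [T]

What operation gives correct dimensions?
division (÷): v = d ÷ t

v [L T^-1]; d [L]; t [T].
d × t → [L T] ✗
d ÷ t → [L T^-1] ✓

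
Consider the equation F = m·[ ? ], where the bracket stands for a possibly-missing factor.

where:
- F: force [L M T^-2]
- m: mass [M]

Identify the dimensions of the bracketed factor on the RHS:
[L T^-2] — acceleration (e.g. a)

F has dimensions [L M T^-2]; m has dimensions [M].
The bracketed factor must supply [L M T^-2] / [M] = [L T^-2].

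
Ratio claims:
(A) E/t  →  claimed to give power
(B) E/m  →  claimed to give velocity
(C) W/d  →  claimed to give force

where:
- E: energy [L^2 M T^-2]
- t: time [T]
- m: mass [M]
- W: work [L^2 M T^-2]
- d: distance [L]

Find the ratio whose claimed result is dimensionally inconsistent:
(B) E/m does not give velocity

(A) E/t: [L^2 M T^-3] = power [L^2 M T^-3] ✓
(B) E/m: [L^2 T^-2] ≠ velocity [L T^-1] ✗
(C) W/d: [L M T^-2] = force [L M T^-2] ✓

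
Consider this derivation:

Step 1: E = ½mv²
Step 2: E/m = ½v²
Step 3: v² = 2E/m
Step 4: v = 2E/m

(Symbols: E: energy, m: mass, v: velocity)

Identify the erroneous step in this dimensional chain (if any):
Step 4

Step 1: E = ½mv² → LHS [L^2 M T^-2], RHS [L^2 M T^-2] ✓
Step 2: E/m = ½v² → LHS [L^2 T^-2], RHS [L^2 T^-2] ✓
Step 3: v² = 2E/m → LHS [L^2 T^-2], RHS [L^2 T^-2] ✓
Step 4: v = 2E/m → LHS [L T^-1], RHS [L^2 T^-2] ✗

The first dimensional inconsistency appears in step 4: v = 2E/m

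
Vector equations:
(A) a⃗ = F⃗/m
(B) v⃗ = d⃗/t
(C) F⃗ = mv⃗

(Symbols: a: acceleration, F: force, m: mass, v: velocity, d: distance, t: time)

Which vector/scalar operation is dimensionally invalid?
(C) F⃗ = mv⃗

(A) a⃗ = F⃗/m: LHS [L T^-2], RHS [L T^-2] ✓ — force (vector) divided by mass (scalar)
(B) v⃗ = d⃗/t: LHS [L T^-1], RHS [L T^-1] ✓ — displacement (vector) divided by time (scalar)
(C) F⃗ = mv⃗: LHS [L M T^-2], RHS [L M T^-1] ✗ — mass times velocity is momentum, not force; should be ma⃗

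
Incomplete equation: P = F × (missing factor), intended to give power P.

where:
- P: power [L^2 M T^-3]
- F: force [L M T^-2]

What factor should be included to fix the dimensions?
v (velocity), dimensions [L T^-1]

P has dimensions [L^2 M T^-3] and F has dimensions [L M T^-2].
The missing factor must have dimensions [L^2 M T^-3] / [L M T^-2] = [L T^-1], i.e. velocity (v).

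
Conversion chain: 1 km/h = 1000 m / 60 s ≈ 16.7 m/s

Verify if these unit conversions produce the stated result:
The chain is incorrect (it contains an error).

Incorrect: 1 h = 3600 s, not 60 s (1 km/h ≈ 0.278 m/s)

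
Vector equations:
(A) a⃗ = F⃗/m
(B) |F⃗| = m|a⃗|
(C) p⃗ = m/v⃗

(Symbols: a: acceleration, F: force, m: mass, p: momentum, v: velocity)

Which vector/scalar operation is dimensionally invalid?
(C) p⃗ = m/v⃗

(A) a⃗ = F⃗/m: LHS [L T^-2], RHS [L T^-2] ✓ — force (vector) divided by mass (scalar)
(B) |F⃗| = m|a⃗|: LHS [L M T^-2], RHS [L M T^-2] ✓ — magnitudes of vectors are scalars
(C) p⃗ = m/v⃗: LHS [L M T^-1], RHS [L^-1 M T] ✗ — momentum is mass times velocity; should be mv⃗ (and division by a vector is undefined)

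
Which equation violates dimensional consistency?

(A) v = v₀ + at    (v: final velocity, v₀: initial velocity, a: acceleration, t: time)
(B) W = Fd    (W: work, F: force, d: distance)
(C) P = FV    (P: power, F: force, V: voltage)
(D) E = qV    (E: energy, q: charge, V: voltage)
(C) P = FV

The equation (C) P = FV is dimensionally incorrect.

LHS (P): [L^2 M T^-3]
RHS (FV): [I^-1 L^3 M^2 T^-5] ✗

The dimensions do not match. The other three equations balance.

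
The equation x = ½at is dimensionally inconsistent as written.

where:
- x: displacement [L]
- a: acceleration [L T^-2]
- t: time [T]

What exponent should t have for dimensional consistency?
The exponent of t should be 2: x = ½at^2

The LHS x has dimensions [L]; t has dimensions [T].
As written, the RHS ½at (exponent 1 on t) has dimensions [L T^-1], which does not match.
With exponent 2, the RHS ½at^2 has dimensions [L], matching the LHS.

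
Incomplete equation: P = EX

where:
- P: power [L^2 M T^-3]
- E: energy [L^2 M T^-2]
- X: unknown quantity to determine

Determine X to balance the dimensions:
X = f (inverse time / frequency (1/t)), dimensions [T^-1]

P has dimensions [L^2 M T^-3]; the rest of the RHS (E) has dimensions [L^2 M T^-2].
So X must have dimensions [T^-1] — X = f (inverse time / frequency (1/t)).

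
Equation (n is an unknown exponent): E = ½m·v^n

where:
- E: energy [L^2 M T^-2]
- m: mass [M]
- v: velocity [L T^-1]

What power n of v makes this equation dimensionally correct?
n = 2

E has dimensions [L^2 M T^-2]; v has dimensions [L T^-1].
The rest of the RHS has dimensions [M], so v^n must supply [L^2 T^-2].
With n = 2: ½m·v^2 has dimensions [L^2 M T^-2], matching the LHS ✓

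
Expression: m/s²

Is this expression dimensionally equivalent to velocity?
No

The expression m/s² has dimensions [L T^-2], but velocity has dimensions [L T^-1].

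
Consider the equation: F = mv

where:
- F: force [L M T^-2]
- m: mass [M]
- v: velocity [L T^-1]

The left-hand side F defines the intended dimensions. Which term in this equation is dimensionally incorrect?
The right-hand side term mv

F has dimensions [L M T^-2], but mv has dimensions [L M T^-1], so the term mv is dimensionally wrong for F.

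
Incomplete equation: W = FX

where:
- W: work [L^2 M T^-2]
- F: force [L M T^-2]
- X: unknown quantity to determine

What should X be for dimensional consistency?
X = d (distance), dimensions [L]

W has dimensions [L^2 M T^-2]; the rest of the RHS (F) has dimensions [L M T^-2].
So X must have dimensions [L] — X = d (distance).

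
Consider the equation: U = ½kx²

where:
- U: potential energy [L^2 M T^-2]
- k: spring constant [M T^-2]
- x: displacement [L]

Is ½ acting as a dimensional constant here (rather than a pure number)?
No

U has dimensions [L^2 M T^-2] and kx² already has dimensions [L^2 M T^-2], so the equation balances without ½ contributing any dimensions. ½ is a pure (dimensionless) number; changing or removing it would not affect dimensional consistency.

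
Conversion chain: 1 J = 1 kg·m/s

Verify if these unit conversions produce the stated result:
The chain is incorrect (it contains an error).

Incorrect: Joule is kg·m²/s², not kg·m/s (that is momentum)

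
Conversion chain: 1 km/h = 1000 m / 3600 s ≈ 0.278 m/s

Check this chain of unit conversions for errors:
The chain is correct (no errors).

Correct: 1 km = 1000 m, 1 h = 3600 s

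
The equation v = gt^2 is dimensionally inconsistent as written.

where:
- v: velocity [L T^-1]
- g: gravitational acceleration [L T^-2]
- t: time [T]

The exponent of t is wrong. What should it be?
The exponent of t should be 1: v = gt

The LHS v has dimensions [L T^-1]; t has dimensions [T].
As written, the RHS gt^2 (exponent 2 on t) has dimensions [L], which does not match.
With exponent 1, the RHS gt has dimensions [L T^-1], matching the LHS.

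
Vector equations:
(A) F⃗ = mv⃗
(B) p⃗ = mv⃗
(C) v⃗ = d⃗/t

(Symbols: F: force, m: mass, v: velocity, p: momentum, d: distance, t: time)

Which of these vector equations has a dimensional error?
(A) F⃗ = mv⃗

(A) F⃗ = mv⃗: LHS [L M T^-2], RHS [L M T^-1] ✗ — mass times velocity is momentum, not force; should be ma⃗
(B) p⃗ = mv⃗: LHS [L M T^-1], RHS [L M T^-1] ✓ — mass (scalar) times velocity (vector)
(C) v⃗ = d⃗/t: LHS [L T^-1], RHS [L T^-1] ✓ — displacement (vector) divided by time (scalar)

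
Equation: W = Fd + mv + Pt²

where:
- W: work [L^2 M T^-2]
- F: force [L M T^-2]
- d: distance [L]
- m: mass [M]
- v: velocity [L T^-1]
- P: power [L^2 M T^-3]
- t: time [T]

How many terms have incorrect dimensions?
2

LHS W: [L^2 M T^-2]
- Fd: [L^2 M T^-2] ✓
- mv: [L M T^-1] ✗
- Pt²: [L^2 M T^-1] ✗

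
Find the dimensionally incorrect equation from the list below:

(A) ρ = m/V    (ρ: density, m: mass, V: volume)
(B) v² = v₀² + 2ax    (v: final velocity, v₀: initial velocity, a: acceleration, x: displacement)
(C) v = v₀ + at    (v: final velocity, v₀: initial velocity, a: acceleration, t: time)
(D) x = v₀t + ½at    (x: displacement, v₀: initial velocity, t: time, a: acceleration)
(D) x = v₀t + ½at

The equation (D) x = v₀t + ½at is dimensionally incorrect.

LHS (x): [L]
RHS terms:
  - v₀t: [L] ✓
  - ½at: [L T^-1] ✗ (does not match LHS)

The dimensions do not match. The other three equations balance.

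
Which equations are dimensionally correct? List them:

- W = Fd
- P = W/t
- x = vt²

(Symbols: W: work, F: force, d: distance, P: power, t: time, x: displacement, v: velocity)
Dimensionally correct: W = Fd, P = W/t
Dimensionally incorrect: x = vt²
Ordered (correct first, then incorrect): W = Fd, P = W/t, x = vt²

- W = Fd: LHS [L^2 M T^-2], RHS [L^2 M T^-2] → correct ✓
- P = W/t: LHS [L^2 M T^-3], RHS [L^2 M T^-3] → correct ✓
- x = vt²: LHS [L], RHS [L T] → incorrect ✗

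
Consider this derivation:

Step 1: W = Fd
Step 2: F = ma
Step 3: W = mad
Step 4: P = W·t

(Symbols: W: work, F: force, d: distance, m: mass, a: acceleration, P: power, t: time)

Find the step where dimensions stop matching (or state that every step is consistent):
Step 4

Step 1: W = Fd → LHS [L^2 M T^-2], RHS [L^2 M T^-2] ✓
Step 2: F = ma → LHS [L M T^-2], RHS [L M T^-2] ✓
Step 3: W = mad → LHS [L^2 M T^-2], RHS [L^2 M T^-2] ✓
Step 4: P = W·t → LHS [L^2 M T^-3], RHS [L^2 M T^-1] ✗

The first dimensional inconsistency appears in step 4: P = W·t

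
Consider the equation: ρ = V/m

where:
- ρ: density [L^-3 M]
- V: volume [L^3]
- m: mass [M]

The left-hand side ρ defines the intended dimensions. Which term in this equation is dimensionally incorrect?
The right-hand side term V/m

ρ has dimensions [L^-3 M], but V/m has dimensions [L^3 M^-1], so the term V/m is dimensionally wrong for ρ.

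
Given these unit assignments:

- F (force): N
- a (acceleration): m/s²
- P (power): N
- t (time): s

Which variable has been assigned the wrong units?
P

The variable P (power) should have units W, not N.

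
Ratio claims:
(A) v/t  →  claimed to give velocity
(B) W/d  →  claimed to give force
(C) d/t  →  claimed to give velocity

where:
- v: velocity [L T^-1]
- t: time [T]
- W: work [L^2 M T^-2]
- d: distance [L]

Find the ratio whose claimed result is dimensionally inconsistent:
(A) v/t does not give velocity

(A) v/t: [L T^-2] ≠ velocity [L T^-1] ✗
(B) W/d: [L M T^-2] = force [L M T^-2] ✓
(C) d/t: [L T^-1] = velocity [L T^-1] ✓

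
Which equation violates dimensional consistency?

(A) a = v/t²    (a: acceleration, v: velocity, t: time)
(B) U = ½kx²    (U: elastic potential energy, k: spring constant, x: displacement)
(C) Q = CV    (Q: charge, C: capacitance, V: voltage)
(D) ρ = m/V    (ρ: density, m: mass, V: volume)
(A) a = v/t²

The equation (A) a = v/t² is dimensionally incorrect.

LHS (a): [L T^-2]
RHS (v/t²): [L T^-3] ✗

The dimensions do not match. The other three equations balance.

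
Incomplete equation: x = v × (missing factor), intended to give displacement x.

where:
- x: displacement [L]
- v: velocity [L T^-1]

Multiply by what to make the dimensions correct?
t (time), dimensions [T]

x has dimensions [L] and v has dimensions [L T^-1].
The missing factor must have dimensions [L] / [L T^-1] = [T], i.e. time (t).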